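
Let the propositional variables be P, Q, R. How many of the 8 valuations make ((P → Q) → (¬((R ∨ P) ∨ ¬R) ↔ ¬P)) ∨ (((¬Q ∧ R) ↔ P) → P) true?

5

Initial set: {(((P → Q) → (¬((R ∨ P) ∨ ¬R) ↔ ¬P)) ∨ (((¬Q ∧ R) ↔ P) → P))}.
(((P → Q) → (¬((R ∨ P) ∨ ¬R) ↔ ¬P)) ∨ (((¬Q ∧ R) ↔ P) → P)): β-rule — branch into ((P → Q) → (¬((R ∨ P) ∨ ¬R) ↔ ¬P))  //  (((¬Q ∧ R) ↔ P) → P).
  branch 1 (add ((P → Q) → (¬((R ∨ P) ∨ ¬R) ↔ ¬P))):
    ((P → Q) → (¬((R ∨ P) ∨ ¬R) ↔ ¬P)): β-rule — branch into ¬(P → Q)  //  (¬((R ∨ P) ∨ ¬R) ↔ ¬P).
      branch 1.1 (add ¬(P → Q)):
        ¬(P → Q): α-rule — add P, ¬Q.
        ○ open, literals {P=T, Q=F}.
      branch 1.2 (add (¬((R ∨ P) ∨ ¬R) ↔ ¬P)):
        (¬((R ∨ P) ∨ ¬R) ↔ ¬P): β-rule — branch into ¬((R ∨ P) ∨ ¬R), ¬P  //  ¬¬((R ∨ P) ∨ ¬R), ¬¬P.
          branch 1.2.1 (add ¬((R ∨ P) ∨ ¬R), ¬P):
            ¬((R ∨ P) ∨ ¬R): α-rule — add ¬(R ∨ P), ¬¬R.
            ¬(R ∨ P): α-rule — add ¬R, ¬P.
            × closes — contains both R and ¬R.
          branch 1.2.2 (add ¬¬((R ∨ P) ∨ ¬R), ¬¬P):
            ¬¬((R ∨ P) ∨ ¬R): β-rule — branch into (R ∨ P)  //  ¬R.
              branch 1.2.2.1 (add (R ∨ P)):
                (R ∨ P): β-rule — branch into R  //  P.
                  branch 1.2.2.1.1 (add R):
                    ○ open, literals {P=T, R=T}.
                  branch 1.2.2.1.2 (add P):
                    ○ open, literals {P=T}.
              branch 1.2.2.2 (add ¬R):
                ○ open, literals {P=T, R=F}.
  branch 2 (add (((¬Q ∧ R) ↔ P) → P)):
    (((¬Q ∧ R) ↔ P) → P): β-rule — branch into ¬((¬Q ∧ R) ↔ P)  //  P.
      branch 2.1 (add ¬((¬Q ∧ R) ↔ P)):
        ¬((¬Q ∧ R) ↔ P): β-rule — branch into (¬Q ∧ R), ¬P  //  ¬(¬Q ∧ R), P.
          branch 2.1.1 (add (¬Q ∧ R), ¬P):
            (¬Q ∧ R): α-rule — add ¬Q, R.
            ○ open, literals {P=F, Q=F, R=T}.
          branch 2.1.2 (add ¬(¬Q ∧ R), P):
            ¬(¬Q ∧ R): β-rule — branch into ¬¬Q  //  ¬R.
              branch 2.1.2.1 (add ¬¬Q):
                ○ open, literals {P=T, Q=T}.
              branch 2.1.2.2 (add ¬R):
                ○ open, literals {P=T, R=F}.
      branch 2.2 (add P):
        ○ open, literals {P=T}.
1 branch closed, 8 open.
Each open branch fixes some atoms; the unmentioned ones are free. Counting distinct full assignments: branch {P=T, Q=F} (R) contributes 2 new; branch {P=T, R=T} (Q) contributes 1 new; branch {P=T} (Q, R) contributes 1 new; branch {P=T, R=F} (Q) contributes 0 new; branch {P=F, Q=F, R=T} (none free) contributes 1 new; branch {P=T, Q=T} (R) contributes 0 new; branch {P=T, R=F} (Q) contributes 0 new; branch {P=T} (Q, R) contributes 0 new. Total: 5.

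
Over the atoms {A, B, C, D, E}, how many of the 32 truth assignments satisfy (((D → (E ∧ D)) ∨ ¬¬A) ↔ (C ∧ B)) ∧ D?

6

Initial set: {((((D → (E ∧ D)) ∨ ¬¬A) ↔ (C ∧ B)) ∧ D)}.
((((D → (E ∧ D)) ∨ ¬¬A) ↔ (C ∧ B)) ∧ D): α-rule — add (((D → (E ∧ D)) ∨ ¬¬A) ↔ (C ∧ B)), D.
(((D → (E ∧ D)) ∨ ¬¬A) ↔ (C ∧ B)): β-rule — branch into ((D → (E ∧ D)) ∨ ¬¬A), (C ∧ B)  //  ¬((D → (E ∧ D)) ∨ ¬¬A), ¬(C ∧ B).
  branch 1 (add ((D → (E ∧ D)) ∨ ¬¬A), (C ∧ B)):
    (C ∧ B): α-rule — add C, B.
    ((D → (E ∧ D)) ∨ ¬¬A): β-rule — branch into (D → (E ∧ D))  //  ¬¬A.
      branch 1.1 (add (D → (E ∧ D))):
        (D → (E ∧ D)): β-rule — branch into ¬D  //  (E ∧ D).
          branch 1.1.1 (add ¬D):
            × closes — contains both D and ¬D.
          branch 1.1.2 (add (E ∧ D)):
            (E ∧ D): α-rule — add E, D.
            ○ open, literals {B=1, C=1, D=1, E=1}.
      branch 1.2 (add ¬¬A):
        ¬¬A: drop double negation, giving A.
        ○ open, literals {A=1, B=1, C=1, D=1}.
  branch 2 (add ¬((D → (E ∧ D)) ∨ ¬¬A), ¬(C ∧ B)):
    ¬((D → (E ∧ D)) ∨ ¬¬A): α-rule — add ¬(D → (E ∧ D)), ¬¬¬A.
    ¬(D → (E ∧ D)): α-rule — add D, ¬(E ∧ D).
    ¬¬¬A: drop double negation, giving ¬A.
    ¬(C ∧ B): β-rule — branch into ¬C  //  ¬B.
      branch 2.1 (add ¬C):
        ¬(E ∧ D): β-rule — branch into ¬E  //  ¬D.
          branch 2.1.1 (add ¬E):
            ○ open, literals {A=0, C=0, D=1, E=0}.
          branch 2.1.2 (add ¬D):
            × closes — contains both D and ¬D.
      branch 2.2 (add ¬B):
        ¬(E ∧ D): β-rule — branch into ¬E  //  ¬D.
          branch 2.2.1 (add ¬E):
            ○ open, literals {A=0, B=0, D=1, E=0}.
          branch 2.2.2 (add ¬D):
            × closes — contains both D and ¬D.
3 branches closed, 4 open.
Each open branch fixes some atoms; the unmentioned ones are free. Counting distinct full assignments: branch {B=1, C=1, D=1, E=1} (A) contributes 2 new; branch {A=1, B=1, C=1, D=1} (E) contributes 1 new; branch {A=0, C=0, D=1, E=0} (B) contributes 2 new; branch {A=0, B=0, D=1, E=0} (C) contributes 1 new. Total: 6.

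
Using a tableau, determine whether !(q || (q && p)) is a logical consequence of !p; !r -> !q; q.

Initial set: {!p; (!r -> !q); q; !!(q || (q && p))}.
(!r -> !q): β-rule — branch into !!r  //  !q.
  branch 1 (add !!r):
    !!(q || (q && p)): β-rule — branch into q  //  (q && p).
      branch 1.1 (add q):
        ○ open, literals {p=F, q=T, r=T}.
      branch 1.2 (add (q && p)):
        (q && p): α-rule — add q, p.
        × closes — contains both p and !p.
  branch 2 (add !q):
    × closes — contains both q and !q.
2 branches closed, 1 open.
An open branch gives a countermodel: p=F, q=T, r=T (unmentioned atoms arbitrary); the premises hold there but the conclusion fails.

No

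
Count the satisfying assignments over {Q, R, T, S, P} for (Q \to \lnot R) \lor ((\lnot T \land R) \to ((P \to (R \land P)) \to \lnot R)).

28

Initial set: {((Q \to \lnot R) \lor ((\lnot T \land R) \to ((P \to (R \land P)) \to \lnot R)))}.
((Q \to \lnot R) \lor ((\lnot T \land R) \to ((P \to (R \land P)) \to \lnot R))): β-rule — branch into (Q \to \lnot R)  //  ((\lnot T \land R) \to ((P \to (R \land P)) \to \lnot R)).
  branch 1 (add (Q \to \lnot R)):
    (Q \to \lnot R): β-rule — branch into \lnot Q  //  \lnot R.
      branch 1.1 (add \lnot Q):
        ○ open, literals {Q=F}.
      branch 1.2 (add \lnot R):
        ○ open, literals {R=F}.
  branch 2 (add ((\lnot T \land R) \to ((P \to (R \land P)) \to \lnot R))):
    ((\lnot T \land R) \to ((P \to (R \land P)) \to \lnot R)): β-rule — branch into \lnot (\lnot T \land R)  //  ((P \to (R \land P)) \to \lnot R).
      branch 2.1 (add \lnot (\lnot T \land R)):
        \lnot (\lnot T \land R): β-rule — branch into \lnot \lnot T  //  \lnot R.
          branch 2.1.1 (add \lnot \lnot T):
            ○ open, literals {T=T}.
          branch 2.1.2 (add \lnot R):
            ○ open, literals {R=F}.
      branch 2.2 (add ((P \to (R \land P)) \to \lnot R)):
        ((P \to (R \land P)) \to \lnot R): β-rule — branch into \lnot (P \to (R \land P))  //  \lnot R.
          branch 2.2.1 (add \lnot (P \to (R \land P))):
            \lnot (P \to (R \land P)): α-rule — add P, \lnot (R \land P).
            \lnot (R \land P): β-rule — branch into \lnot R  //  \lnot P.
              branch 2.2.1.1 (add \lnot R):
                ○ open, literals {P=T, R=F}.
              branch 2.2.1.2 (add \lnot P):
                × closes — contains both P and \lnot P.
          branch 2.2.2 (add \lnot R):
            ○ open, literals {R=F}.
1 branch closed, 6 open.
Each open branch fixes some atoms; the unmentioned ones are free. Counting distinct full assignments: branch {Q=F} (R, T, S, P) contributes 16 new; branch {R=F} (Q, T, S, P) contributes 8 new; branch {T=T} (Q, R, S, P) contributes 4 new; branch {R=F} (Q, T, S, P) contributes 0 new; branch {P=T, R=F} (Q, T, S) contributes 0 new; branch {R=F} (Q, T, S, P) contributes 0 new. Total: 28.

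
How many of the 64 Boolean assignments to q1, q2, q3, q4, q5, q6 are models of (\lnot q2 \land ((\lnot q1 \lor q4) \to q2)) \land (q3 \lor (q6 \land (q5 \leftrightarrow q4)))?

Initial set: {T ((\lnot q2 \land ((\lnot q1 \lor q4) \to q2)) \land (q3 \lor (q6 \land (q5 \leftrightarrow q4))))}.
T ((\lnot q2 \land ((\lnot q1 \lor q4) \to q2)) \land (q3 \lor (q6 \land (q5 \leftrightarrow q4)))): α-rule — add T (\lnot q2 \land ((\lnot q1 \lor q4) \to q2)), T (q3 \lor (q6 \land (q5 \leftrightarrow q4))).
T (\lnot q2 \land ((\lnot q1 \lor q4) \to q2)): α-rule — add T \lnot q2, T ((\lnot q1 \lor q4) \to q2).
T (q3 \lor (q6 \land (q5 \leftrightarrow q4))): β-rule — branch into T q3  //  T (q6 \land (q5 \leftrightarrow q4)).
  branch 1 (add T q3):
    T ((\lnot q1 \lor q4) \to q2): β-rule — branch into F (\lnot q1 \lor q4)  //  T q2.
      branch 1.1 (add F (\lnot q1 \lor q4)):
        F (\lnot q1 \lor q4): α-rule — add F \lnot q1, F q4.
        ○ open, literals {q1=T, q2=F, q3=T, q4=F}.
      branch 1.2 (add T q2):
        × closes — contains both q2 and \lnot q2.
  branch 2 (add T (q6 \land (q5 \leftrightarrow q4))):
    T (q6 \land (q5 \leftrightarrow q4)): α-rule — add T q6, T (q5 \leftrightarrow q4).
    T ((\lnot q1 \lor q4) \to q2): β-rule — branch into F (\lnot q1 \lor q4)  //  T q2.
      branch 2.1 (add F (\lnot q1 \lor q4)):
        F (\lnot q1 \lor q4): α-rule — add F \lnot q1, F q4.
        T (q5 \leftrightarrow q4): β-rule — branch into T q5, T q4  //  F q5, F q4.
          branch 2.1.1 (add T q5, T q4):
            × closes — contains both q4 and \lnot q4.
          branch 2.1.2 (add F q5, F q4):
            ○ open, literals {q1=T, q2=F, q4=F, q5=F, q6=T}.
      branch 2.2 (add T q2):
        × closes — contains both q2 and \lnot q2.
3 branches closed, 2 open.
Each open branch fixes some atoms; the unmentioned ones are free. Counting distinct full assignments: branch {q1=T, q2=F, q3=T, q4=F} (q5, q6) contributes 4 new; branch {q1=T, q2=F, q4=F, q5=F, q6=T} (q3) contributes 1 new. Total: 5.

5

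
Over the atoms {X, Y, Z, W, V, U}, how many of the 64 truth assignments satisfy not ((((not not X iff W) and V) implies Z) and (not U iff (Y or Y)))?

Initial set: {not ((((not not X iff W) and V) implies Z) and (not U iff (Y or Y)))}.
not ((((not not X iff W) and V) implies Z) and (not U iff (Y or Y))): β-rule — branch into not (((not not X iff W) and V) implies Z)  //  not (not U iff (Y or Y)).
  branch 1 (add not (((not not X iff W) and V) implies Z)):
    not (((not not X iff W) and V) implies Z): α-rule — add ((not not X iff W) and V), not Z.
    ((not not X iff W) and V): α-rule — add (not not X iff W), V.
    (not not X iff W): β-rule — branch into not not X, W  //  not not not X, not W.
      branch 1.1 (add not not X, W):
        not not X: drop double negation, giving X.
        ○ open, literals {V=1, W=1, X=1, Z=0}.
      branch 1.2 (add not not not X, not W):
        not not not X: drop double negation, giving not X.
        ○ open, literals {V=1, W=0, X=0, Z=0}.
  branch 2 (add not (not U iff (Y or Y))):
    not (not U iff (Y or Y)): β-rule — branch into not U, not (Y or Y)  //  not not U, (Y or Y).
      branch 2.1 (add not U, not (Y or Y)):
        not (Y or Y): α-rule — add not Y, not Y.
        ○ open, literals {U=0, Y=0}.
      branch 2.2 (add not not U, (Y or Y)):
        (Y or Y): β-rule — branch into Y  //  Y.
          branch 2.2.1 (add Y):
            ○ open, literals {U=1, Y=1}.
          branch 2.2.2 (add Y):
            ○ open, literals {U=1, Y=1}.
0 branches closed, 5 open.
Each open branch fixes some atoms; the unmentioned ones are free. Counting distinct full assignments: branch {V=1, W=1, X=1, Z=0} (Y, U) contributes 4 new; branch {V=1, W=0, X=0, Z=0} (Y, U) contributes 4 new; branch {U=0, Y=0} (X, Z, W, V) contributes 14 new; branch {U=1, Y=1} (X, Z, W, V) contributes 14 new; branch {U=1, Y=1} (X, Z, W, V) contributes 0 new. Total: 36.

36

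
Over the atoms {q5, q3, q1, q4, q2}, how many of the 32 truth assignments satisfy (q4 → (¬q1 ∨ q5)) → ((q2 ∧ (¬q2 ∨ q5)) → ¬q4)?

28

Initial set: {T ((q4 → (¬q1 ∨ q5)) → ((q2 ∧ (¬q2 ∨ q5)) → ¬q4))}.
T ((q4 → (¬q1 ∨ q5)) → ((q2 ∧ (¬q2 ∨ q5)) → ¬q4)): β-rule — branch into F (q4 → (¬q1 ∨ q5))  //  T ((q2 ∧ (¬q2 ∨ q5)) → ¬q4).
  branch 1 (add F (q4 → (¬q1 ∨ q5))):
    F (q4 → (¬q1 ∨ q5)): α-rule — add T q4, F (¬q1 ∨ q5).
    F (¬q1 ∨ q5): α-rule — add F ¬q1, F q5.
    ○ open, literals {q1=1, q4=1, q5=0}.
  branch 2 (add T ((q2 ∧ (¬q2 ∨ q5)) → ¬q4)):
    T ((q2 ∧ (¬q2 ∨ q5)) → ¬q4): β-rule — branch into F (q2 ∧ (¬q2 ∨ q5))  //  T ¬q4.
      branch 2.1 (add F (q2 ∧ (¬q2 ∨ q5))):
        F (q2 ∧ (¬q2 ∨ q5)): β-rule — branch into F q2  //  F (¬q2 ∨ q5).
          branch 2.1.1 (add F q2):
            ○ open, literals {q2=0}.
          branch 2.1.2 (add F (¬q2 ∨ q5)):
            F (¬q2 ∨ q5): α-rule — add F ¬q2, F q5.
            ○ open, literals {q2=1, q5=0}.
      branch 2.2 (add T ¬q4):
        ○ open, literals {q4=0}.
0 branches closed, 4 open.
Each open branch fixes some atoms; the unmentioned ones are free. Counting distinct full assignments: branch {q1=1, q4=1, q5=0} (q3, q2) contributes 4 new; branch {q2=0} (q5, q3, q1, q4) contributes 14 new; branch {q2=1, q5=0} (q3, q1, q4) contributes 6 new; branch {q4=0} (q5, q3, q1, q2) contributes 4 new. Total: 28.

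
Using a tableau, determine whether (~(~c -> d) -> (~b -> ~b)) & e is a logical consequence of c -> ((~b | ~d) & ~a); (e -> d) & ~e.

Initial set: {(c -> ((~b | ~d) & ~a)); ((e -> d) & ~e); ~((~(~c -> d) -> (~b -> ~b)) & e)}.
((e -> d) & ~e): α-rule — add (e -> d), ~e.
(c -> ((~b | ~d) & ~a)): β-rule — branch into ~c  //  ((~b | ~d) & ~a).
  branch 1 (add ~c):
    ~((~(~c -> d) -> (~b -> ~b)) & e): β-rule — branch into ~(~(~c -> d) -> (~b -> ~b))  //  ~e.
      branch 1.1 (add ~(~(~c -> d) -> (~b -> ~b))):
        ~(~(~c -> d) -> (~b -> ~b)): α-rule — add ~(~c -> d), ~(~b -> ~b).
        ~(~c -> d): α-rule — add ~c, ~d.
        ~(~b -> ~b): α-rule — add ~b, ~~b.
        × closes — contains both b and ~b.
      branch 1.2 (add ~e):
        (e -> d): β-rule — branch into ~e  //  d.
          branch 1.2.1 (add ~e):
            ○ open, literals {c=F, e=F}.
          branch 1.2.2 (add d):
            ○ open, literals {c=F, d=T, e=F}.
  branch 2 (add ((~b | ~d) & ~a)):
    ((~b | ~d) & ~a): α-rule — add (~b | ~d), ~a.
    ~((~(~c -> d) -> (~b -> ~b)) & e): β-rule — branch into ~(~(~c -> d) -> (~b -> ~b))  //  ~e.
      branch 2.1 (add ~(~(~c -> d) -> (~b -> ~b))):
        ~(~(~c -> d) -> (~b -> ~b)): α-rule — add ~(~c -> d), ~(~b -> ~b).
        ~(~c -> d): α-rule — add ~c, ~d.
        ~(~b -> ~b): α-rule — add ~b, ~~b.
        × closes — contains both b and ~b.
      branch 2.2 (add ~e):
        (e -> d): β-rule — branch into ~e  //  d.
          branch 2.2.1 (add ~e):
            (~b | ~d): β-rule — branch into ~b  //  ~d.
              branch 2.2.1.1 (add ~b):
                ○ open, literals {a=F, b=F, e=F}.
              branch 2.2.1.2 (add ~d):
                ○ open, literals {a=F, d=F, e=F}.
          branch 2.2.2 (add d):
            (~b | ~d): β-rule — branch into ~b  //  ~d.
              branch 2.2.2.1 (add ~b):
                ○ open, literals {a=F, b=F, d=T, e=F}.
              branch 2.2.2.2 (add ~d):
                × closes — contains both d and ~d.
3 branches closed, 5 open.
An open branch gives a countermodel: c=F, e=F (unmentioned atoms arbitrary); the premises hold there but the conclusion fails.

No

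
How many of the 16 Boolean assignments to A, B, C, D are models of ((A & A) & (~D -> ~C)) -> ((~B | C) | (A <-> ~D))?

Initial set: {(((A & A) & (~D -> ~C)) -> ((~B | C) | (A <-> ~D)))}.
(((A & A) & (~D -> ~C)) -> ((~B | C) | (A <-> ~D))): β-rule — branch into ~((A & A) & (~D -> ~C))  //  ((~B | C) | (A <-> ~D)).
  branch 1 (add ~((A & A) & (~D -> ~C))):
    ~((A & A) & (~D -> ~C)): β-rule — branch into ~(A & A)  //  ~(~D -> ~C).
      branch 1.1 (add ~(A & A)):
        ~(A & A): β-rule — branch into ~A  //  ~A.
          branch 1.1.1 (add ~A):
            ○ open, literals {A=F}.
          branch 1.1.2 (add ~A):
            ○ open, literals {A=F}.
      branch 1.2 (add ~(~D -> ~C)):
        ~(~D -> ~C): α-rule — add ~D, ~~C.
        ○ open, literals {C=T, D=F}.
  branch 2 (add ((~B | C) | (A <-> ~D))):
    ((~B | C) | (A <-> ~D)): β-rule — branch into (~B | C)  //  (A <-> ~D).
      branch 2.1 (add (~B | C)):
        (~B | C): β-rule — branch into ~B  //  C.
          branch 2.1.1 (add ~B):
            ○ open, literals {B=F}.
          branch 2.1.2 (add C):
            ○ open, literals {C=T}.
      branch 2.2 (add (A <-> ~D)):
        (A <-> ~D): β-rule — branch into A, ~D  //  ~A, ~~D.
          branch 2.2.1 (add A, ~D):
            ○ open, literals {A=T, D=F}.
          branch 2.2.2 (add ~A, ~~D):
            ○ open, literals {A=F, D=T}.
0 branches closed, 7 open.
Each open branch fixes some atoms; the unmentioned ones are free. Counting distinct full assignments: branch {A=F} (B, C, D) contributes 8 new; branch {A=F} (B, C, D) contributes 0 new; branch {C=T, D=F} (A, B) contributes 2 new; branch {B=F} (A, C, D) contributes 3 new; branch {C=T} (A, B, D) contributes 1 new; branch {A=T, D=F} (B, C) contributes 1 new; branch {A=F, D=T} (B, C) contributes 0 new. Total: 15.

15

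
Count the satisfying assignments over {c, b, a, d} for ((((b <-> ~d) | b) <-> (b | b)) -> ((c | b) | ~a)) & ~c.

7

Initial set: {(((((b <-> ~d) | b) <-> (b | b)) -> ((c | b) | ~a)) & ~c)}.
(((((b <-> ~d) | b) <-> (b | b)) -> ((c | b) | ~a)) & ~c): α-rule — add ((((b <-> ~d) | b) <-> (b | b)) -> ((c | b) | ~a)), ~c.
((((b <-> ~d) | b) <-> (b | b)) -> ((c | b) | ~a)): β-rule — branch into ~(((b <-> ~d) | b) <-> (b | b))  //  ((c | b) | ~a).
  branch 1 (add ~(((b <-> ~d) | b) <-> (b | b))):
    ~(((b <-> ~d) | b) <-> (b | b)): β-rule — branch into ((b <-> ~d) | b), ~(b | b)  //  ~((b <-> ~d) | b), (b | b).
      branch 1.1 (add ((b <-> ~d) | b), ~(b | b)):
        ~(b | b): α-rule — add ~b, ~b.
        ((b <-> ~d) | b): β-rule — branch into (b <-> ~d)  //  b.
          branch 1.1.1 (add (b <-> ~d)):
            (b <-> ~d): β-rule — branch into b, ~d  //  ~b, ~~d.
              branch 1.1.1.1 (add b, ~d):
                × closes — contains both b and ~b.
              branch 1.1.1.2 (add ~b, ~~d):
                ○ open, literals {b=false, c=false, d=true}.
          branch 1.1.2 (add b):
            × closes — contains both b and ~b.
      branch 1.2 (add ~((b <-> ~d) | b), (b | b)):
        ~((b <-> ~d) | b): α-rule — add ~(b <-> ~d), ~b.
        (b | b): β-rule — branch into b  //  b.
          branch 1.2.1 (add b):
            × closes — contains both b and ~b.
          branch 1.2.2 (add b):
            × closes — contains both b and ~b.
  branch 2 (add ((c | b) | ~a)):
    ((c | b) | ~a): β-rule — branch into (c | b)  //  ~a.
      branch 2.1 (add (c | b)):
        (c | b): β-rule — branch into c  //  b.
          branch 2.1.1 (add c):
            × closes — contains both c and ~c.
          branch 2.1.2 (add b):
            ○ open, literals {b=true, c=false}.
      branch 2.2 (add ~a):
        ○ open, literals {a=false, c=false}.
5 branches closed, 3 open.
Each open branch fixes some atoms; the unmentioned ones are free. Counting distinct full assignments: branch {b=false, c=false, d=true} (a) contributes 2 new; branch {b=true, c=false} (a, d) contributes 4 new; branch {a=false, c=false} (b, d) contributes 1 new. Total: 7.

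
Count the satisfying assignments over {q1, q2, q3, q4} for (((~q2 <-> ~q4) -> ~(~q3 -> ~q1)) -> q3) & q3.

8

Initial set: {((((~q2 <-> ~q4) -> ~(~q3 -> ~q1)) -> q3) & q3)}.
((((~q2 <-> ~q4) -> ~(~q3 -> ~q1)) -> q3) & q3): α-rule — add (((~q2 <-> ~q4) -> ~(~q3 -> ~q1)) -> q3), q3.
(((~q2 <-> ~q4) -> ~(~q3 -> ~q1)) -> q3): β-rule — branch into ~((~q2 <-> ~q4) -> ~(~q3 -> ~q1))  //  q3.
  branch 1 (add ~((~q2 <-> ~q4) -> ~(~q3 -> ~q1))):
    ~((~q2 <-> ~q4) -> ~(~q3 -> ~q1)): α-rule — add (~q2 <-> ~q4), ~~(~q3 -> ~q1).
    (~q2 <-> ~q4): β-rule — branch into ~q2, ~q4  //  ~~q2, ~~q4.
      branch 1.1 (add ~q2, ~q4):
        ~~(~q3 -> ~q1): β-rule — branch into ~~q3  //  ~q1.
          branch 1.1.1 (add ~~q3):
            ○ open, literals {q2=0, q3=1, q4=0}.
          branch 1.1.2 (add ~q1):
            ○ open, literals {q1=0, q2=0, q3=1, q4=0}.
      branch 1.2 (add ~~q2, ~~q4):
        ~~(~q3 -> ~q1): β-rule — branch into ~~q3  //  ~q1.
          branch 1.2.1 (add ~~q3):
            ○ open, literals {q2=1, q3=1, q4=1}.
          branch 1.2.2 (add ~q1):
            ○ open, literals {q1=0, q2=1, q3=1, q4=1}.
  branch 2 (add q3):
    ○ open, literals {q3=1}.
0 branches closed, 5 open.
Each open branch fixes some atoms; the unmentioned ones are free. Counting distinct full assignments: branch {q2=0, q3=1, q4=0} (q1) contributes 2 new; branch {q1=0, q2=0, q3=1, q4=0} (none free) contributes 0 new; branch {q2=1, q3=1, q4=1} (q1) contributes 2 new; branch {q1=0, q2=1, q3=1, q4=1} (none free) contributes 0 new; branch {q3=1} (q1, q2, q4) contributes 4 new. Total: 8.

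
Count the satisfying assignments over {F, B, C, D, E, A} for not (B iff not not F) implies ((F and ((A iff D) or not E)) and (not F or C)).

38

Initial set: {(not (B iff not not F) implies ((F and ((A iff D) or not E)) and (not F or C)))}.
(not (B iff not not F) implies ((F and ((A iff D) or not E)) and (not F or C))): β-rule — branch into not not (B iff not not F)  //  ((F and ((A iff D) or not E)) and (not F or C)).
  branch 1 (add not not (B iff not not F)):
    not not (B iff not not F): β-rule — branch into B, not not F  //  not B, not not not F.
      branch 1.1 (add B, not not F):
        not not F: drop double negation, giving F.
        ○ open, literals {B=true, F=true}.
      branch 1.2 (add not B, not not not F):
        not not not F: drop double negation, giving not F.
        ○ open, literals {B=false, F=false}.
  branch 2 (add ((F and ((A iff D) or not E)) and (not F or C))):
    ((F and ((A iff D) or not E)) and (not F or C)): α-rule — add (F and ((A iff D) or not E)), (not F or C).
    (F and ((A iff D) or not E)): α-rule — add F, ((A iff D) or not E).
    (not F or C): β-rule — branch into not F  //  C.
      branch 2.1 (add not F):
        × closes — contains both F and not F.
      branch 2.2 (add C):
        ((A iff D) or not E): β-rule — branch into (A iff D)  //  not E.
          branch 2.2.1 (add (A iff D)):
            (A iff D): β-rule — branch into A, D  //  not A, not D.
              branch 2.2.1.1 (add A, D):
                ○ open, literals {A=true, C=true, D=true, F=true}.
              branch 2.2.1.2 (add not A, not D):
                ○ open, literals {A=false, C=true, D=false, F=true}.
          branch 2.2.2 (add not E):
            ○ open, literals {C=true, E=false, F=true}.
1 branch closed, 5 open.
Each open branch fixes some atoms; the unmentioned ones are free. Counting distinct full assignments: branch {B=true, F=true} (C, D, E, A) contributes 16 new; branch {B=false, F=false} (C, D, E, A) contributes 16 new; branch {A=true, C=true, D=true, F=true} (B, E) contributes 2 new; branch {A=false, C=true, D=false, F=true} (B, E) contributes 2 new; branch {C=true, E=false, F=true} (B, D, A) contributes 2 new. Total: 38.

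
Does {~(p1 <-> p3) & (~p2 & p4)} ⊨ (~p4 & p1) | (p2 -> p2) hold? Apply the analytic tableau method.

Yes

Initial set: {T (~(p1 <-> p3) & (~p2 & p4)); F ((~p4 & p1) | (p2 -> p2))}.
T (~(p1 <-> p3) & (~p2 & p4)): α-rule — add T ~(p1 <-> p3), T (~p2 & p4).
F ((~p4 & p1) | (p2 -> p2)): α-rule — add F (~p4 & p1), F (p2 -> p2).
T (~p2 & p4): α-rule — add T ~p2, T p4.
F (p2 -> p2): α-rule — add T p2, F p2.
× closes — contains both p2 and ~p2.
All 1 branch closes.
Every branch closed, so the premises entail the conclusion.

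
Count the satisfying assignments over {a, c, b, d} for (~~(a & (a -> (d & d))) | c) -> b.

Initial set: {((~~(a & (a -> (d & d))) | c) -> b)}.
((~~(a & (a -> (d & d))) | c) -> b): β-rule — branch into ~(~~(a & (a -> (d & d))) | c)  //  b.
  branch 1 (add ~(~~(a & (a -> (d & d))) | c)):
    ~(~~(a & (a -> (d & d))) | c): α-rule — add ~~~(a & (a -> (d & d))), ~c.
    ~~~(a & (a -> (d & d))): drop double negation, giving ~(a & (a -> (d & d))).
    ~(a & (a -> (d & d))): β-rule — branch into ~a  //  ~(a -> (d & d)).
      branch 1.1 (add ~a):
        ○ open, literals {a=false, c=false}.
      branch 1.2 (add ~(a -> (d & d))):
        ~(a -> (d & d)): α-rule — add a, ~(d & d).
        ~(d & d): β-rule — branch into ~d  //  ~d.
          branch 1.2.1 (add ~d):
            ○ open, literals {a=true, c=false, d=false}.
          branch 1.2.2 (add ~d):
            ○ open, literals {a=true, c=false, d=false}.
  branch 2 (add b):
    ○ open, literals {b=true}.
0 branches closed, 4 open.
Each open branch fixes some atoms; the unmentioned ones are free. Counting distinct full assignments: branch {a=false, c=false} (b, d) contributes 4 new; branch {a=true, c=false, d=false} (b) contributes 2 new; branch {a=true, c=false, d=false} (b) contributes 0 new; branch {b=true} (a, c, d) contributes 5 new. Total: 11.

11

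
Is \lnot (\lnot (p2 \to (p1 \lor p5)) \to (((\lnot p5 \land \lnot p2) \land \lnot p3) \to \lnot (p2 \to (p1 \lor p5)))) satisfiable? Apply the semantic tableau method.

Initial set: {\lnot (\lnot (p2 \to (p1 \lor p5)) \to (((\lnot p5 \land \lnot p2) \land \lnot p3) \to \lnot (p2 \to (p1 \lor p5))))}.
\lnot (\lnot (p2 \to (p1 \lor p5)) \to (((\lnot p5 \land \lnot p2) \land \lnot p3) \to \lnot (p2 \to (p1 \lor p5)))): α-rule — add \lnot (p2 \to (p1 \lor p5)), \lnot (((\lnot p5 \land \lnot p2) \land \lnot p3) \to \lnot (p2 \to (p1 \lor p5))).
\lnot (p2 \to (p1 \lor p5)): α-rule — add p2, \lnot (p1 \lor p5).
\lnot (((\lnot p5 \land \lnot p2) \land \lnot p3) \to \lnot (p2 \to (p1 \lor p5))): α-rule — add ((\lnot p5 \land \lnot p2) \land \lnot p3), \lnot \lnot (p2 \to (p1 \lor p5)).
\lnot (p1 \lor p5): α-rule — add \lnot p1, \lnot p5.
((\lnot p5 \land \lnot p2) \land \lnot p3): α-rule — add (\lnot p5 \land \lnot p2), \lnot p3.
(\lnot p5 \land \lnot p2): α-rule — add \lnot p5, \lnot p2.
× closes — contains both p2 and \lnot p2.
All 1 branch closes.
Every branch closed; the formula is unsatisfiable.

Unsatisfiable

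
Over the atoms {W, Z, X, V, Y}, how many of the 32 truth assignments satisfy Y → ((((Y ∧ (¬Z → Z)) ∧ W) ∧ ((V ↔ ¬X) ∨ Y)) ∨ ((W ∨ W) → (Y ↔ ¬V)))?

Initial set: {(Y → ((((Y ∧ (¬Z → Z)) ∧ W) ∧ ((V ↔ ¬X) ∨ Y)) ∨ ((W ∨ W) → (Y ↔ ¬V))))}.
(Y → ((((Y ∧ (¬Z → Z)) ∧ W) ∧ ((V ↔ ¬X) ∨ Y)) ∨ ((W ∨ W) → (Y ↔ ¬V)))): β-rule — branch into ¬Y  //  ((((Y ∧ (¬Z → Z)) ∧ W) ∧ ((V ↔ ¬X) ∨ Y)) ∨ ((W ∨ W) → (Y ↔ ¬V))).
  branch 1 (add ¬Y):
    ○ open, literals {Y=F}.
  branch 2 (add ((((Y ∧ (¬Z → Z)) ∧ W) ∧ ((V ↔ ¬X) ∨ Y)) ∨ ((W ∨ W) → (Y ↔ ¬V)))):
    ((((Y ∧ (¬Z → Z)) ∧ W) ∧ ((V ↔ ¬X) ∨ Y)) ∨ ((W ∨ W) → (Y ↔ ¬V))): β-rule — branch into (((Y ∧ (¬Z → Z)) ∧ W) ∧ ((V ↔ ¬X) ∨ Y))  //  ((W ∨ W) → (Y ↔ ¬V)).
      branch 2.1 (add (((Y ∧ (¬Z → Z)) ∧ W) ∧ ((V ↔ ¬X) ∨ Y))):
        (((Y ∧ (¬Z → Z)) ∧ W) ∧ ((V ↔ ¬X) ∨ Y)): α-rule — add ((Y ∧ (¬Z → Z)) ∧ W), ((V ↔ ¬X) ∨ Y).
        ((Y ∧ (¬Z → Z)) ∧ W): α-rule — add (Y ∧ (¬Z → Z)), W.
        (Y ∧ (¬Z → Z)): α-rule — add Y, (¬Z → Z).
        ((V ↔ ¬X) ∨ Y): β-rule — branch into (V ↔ ¬X)  //  Y.
          branch 2.1.1 (add (V ↔ ¬X)):
            (¬Z → Z): β-rule — branch into ¬¬Z  //  Z.
              branch 2.1.1.1 (add ¬¬Z):
                (V ↔ ¬X): β-rule — branch into V, ¬X  //  ¬V, ¬¬X.
                  branch 2.1.1.1.1 (add V, ¬X):
                    ○ open, literals {V=T, W=T, X=F, Y=T, Z=T}.
                  branch 2.1.1.1.2 (add ¬V, ¬¬X):
                    ○ open, literals {V=F, W=T, X=T, Y=T, Z=T}.
              branch 2.1.1.2 (add Z):
                (V ↔ ¬X): β-rule — branch into V, ¬X  //  ¬V, ¬¬X.
                  branch 2.1.1.2.1 (add V, ¬X):
                    ○ open, literals {V=T, W=T, X=F, Y=T, Z=T}.
                  branch 2.1.1.2.2 (add ¬V, ¬¬X):
                    ○ open, literals {V=F, W=T, X=T, Y=T, Z=T}.
          branch 2.1.2 (add Y):
            (¬Z → Z): β-rule — branch into ¬¬Z  //  Z.
              branch 2.1.2.1 (add ¬¬Z):
                ○ open, literals {W=T, Y=T, Z=T}.
              branch 2.1.2.2 (add Z):
                ○ open, literals {W=T, Y=T, Z=T}.
      branch 2.2 (add ((W ∨ W) → (Y ↔ ¬V))):
        ((W ∨ W) → (Y ↔ ¬V)): β-rule — branch into ¬(W ∨ W)  //  (Y ↔ ¬V).
          branch 2.2.1 (add ¬(W ∨ W)):
            ¬(W ∨ W): α-rule — add ¬W, ¬W.
            ○ open, literals {W=F}.
          branch 2.2.2 (add (Y ↔ ¬V)):
            (Y ↔ ¬V): β-rule — branch into Y, ¬V  //  ¬Y, ¬¬V.
              branch 2.2.2.1 (add Y, ¬V):
                ○ open, literals {V=F, Y=T}.
              branch 2.2.2.2 (add ¬Y, ¬¬V):
                ○ open, literals {V=T, Y=F}.
0 branches closed, 10 open.
Each open branch fixes some atoms; the unmentioned ones are free. Counting distinct full assignments: branch {Y=F} (W, Z, X, V) contributes 16 new; branch {V=T, W=T, X=F, Y=T, Z=T} (none free) contributes 1 new; branch {V=F, W=T, X=T, Y=T, Z=T} (none free) contributes 1 new; branch {V=T, W=T, X=F, Y=T, Z=T} (none free) contributes 0 new; branch {V=F, W=T, X=T, Y=T, Z=T} (none free) contributes 0 new; branch {W=T, Y=T, Z=T} (X, V) contributes 2 new; branch {W=T, Y=T, Z=T} (X, V) contributes 0 new; branch {W=F} (Z, X, V, Y) contributes 8 new; branch {V=F, Y=T} (W, Z, X) contributes 2 new; branch {V=T, Y=F} (W, Z, X) contributes 0 new. Total: 30.

30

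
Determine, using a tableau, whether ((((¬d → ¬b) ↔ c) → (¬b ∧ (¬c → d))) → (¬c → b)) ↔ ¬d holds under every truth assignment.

Not valid

Assume the negation and expand:
Initial set: {¬(((((¬d → ¬b) ↔ c) → (¬b ∧ (¬c → d))) → (¬c → b)) ↔ ¬d)}.
¬(((((¬d → ¬b) ↔ c) → (¬b ∧ (¬c → d))) → (¬c → b)) ↔ ¬d): β-rule — branch into ((((¬d → ¬b) ↔ c) → (¬b ∧ (¬c → d))) → (¬c → b)), ¬¬d  //  ¬((((¬d → ¬b) ↔ c) → (¬b ∧ (¬c → d))) → (¬c → b)), ¬d.
  branch 1 (add ((((¬d → ¬b) ↔ c) → (¬b ∧ (¬c → d))) → (¬c → b)), ¬¬d):
    ((((¬d → ¬b) ↔ c) → (¬b ∧ (¬c → d))) → (¬c → b)): β-rule — branch into ¬(((¬d → ¬b) ↔ c) → (¬b ∧ (¬c → d)))  //  (¬c → b).
      branch 1.1 (add ¬(((¬d → ¬b) ↔ c) → (¬b ∧ (¬c → d)))):
        ¬(((¬d → ¬b) ↔ c) → (¬b ∧ (¬c → d))): α-rule — add ((¬d → ¬b) ↔ c), ¬(¬b ∧ (¬c → d)).
        ((¬d → ¬b) ↔ c): β-rule — branch into (¬d → ¬b), c  //  ¬(¬d → ¬b), ¬c.
          branch 1.1.1 (add (¬d → ¬b), c):
            ¬(¬b ∧ (¬c → d)): β-rule — branch into ¬¬b  //  ¬(¬c → d).
              branch 1.1.1.1 (add ¬¬b):
                (¬d → ¬b): β-rule — branch into ¬¬d  //  ¬b.
                  branch 1.1.1.1.1 (add ¬¬d):
                    ○ open, literals {b=1, c=1, d=1}.
                  branch 1.1.1.1.2 (add ¬b):
                    × closes — contains both b and ¬b.
              branch 1.1.1.2 (add ¬(¬c → d)):
                ¬(¬c → d): α-rule — add ¬c, ¬d.
                × closes — contains both c and ¬c.
          branch 1.1.2 (add ¬(¬d → ¬b), ¬c):
            ¬(¬d → ¬b): α-rule — add ¬d, ¬¬b.
            × closes — contains both d and ¬d.
      branch 1.2 (add (¬c → b)):
        (¬c → b): β-rule — branch into ¬¬c  //  b.
          branch 1.2.1 (add ¬¬c):
            ○ open, literals {c=1, d=1}.
          branch 1.2.2 (add b):
            ○ open, literals {b=1, d=1}.
  branch 2 (add ¬((((¬d → ¬b) ↔ c) → (¬b ∧ (¬c → d))) → (¬c → b)), ¬d):
    ¬((((¬d → ¬b) ↔ c) → (¬b ∧ (¬c → d))) → (¬c → b)): α-rule — add (((¬d → ¬b) ↔ c) → (¬b ∧ (¬c → d))), ¬(¬c → b).
    ¬(¬c → b): α-rule — add ¬c, ¬b.
    (((¬d → ¬b) ↔ c) → (¬b ∧ (¬c → d))): β-rule — branch into ¬((¬d → ¬b) ↔ c)  //  (¬b ∧ (¬c → d)).
      branch 2.1 (add ¬((¬d → ¬b) ↔ c)):
        ¬((¬d → ¬b) ↔ c): β-rule — branch into (¬d → ¬b), ¬c  //  ¬(¬d → ¬b), c.
          branch 2.1.1 (add (¬d → ¬b), ¬c):
            (¬d → ¬b): β-rule — branch into ¬¬d  //  ¬b.
              branch 2.1.1.1 (add ¬¬d):
                × closes — contains both d and ¬d.
              branch 2.1.1.2 (add ¬b):
                ○ open, literals {b=0, c=0, d=0}.
          branch 2.1.2 (add ¬(¬d → ¬b), c):
            × closes — contains both c and ¬c.
      branch 2.2 (add (¬b ∧ (¬c → d))):
        (¬b ∧ (¬c → d)): α-rule — add ¬b, (¬c → d).
        (¬c → d): β-rule — branch into ¬¬c  //  d.
          branch 2.2.1 (add ¬¬c):
            × closes — contains both c and ¬c.
          branch 2.2.2 (add d):
            × closes — contains both d and ¬d.
7 branches closed, 4 open.
An open branch gives a countermodel: b=1, c=1, d=1 (unmentioned atoms arbitrary); under it the original formula is false.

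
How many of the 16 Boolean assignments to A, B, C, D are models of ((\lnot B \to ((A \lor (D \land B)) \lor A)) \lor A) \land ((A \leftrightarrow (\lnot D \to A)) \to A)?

Initial set: {(((\lnot B \to ((A \lor (D \land B)) \lor A)) \lor A) \land ((A \leftrightarrow (\lnot D \to A)) \to A))}.
(((\lnot B \to ((A \lor (D \land B)) \lor A)) \lor A) \land ((A \leftrightarrow (\lnot D \to A)) \to A)): α-rule — add ((\lnot B \to ((A \lor (D \land B)) \lor A)) \lor A), ((A \leftrightarrow (\lnot D \to A)) \to A).
((\lnot B \to ((A \lor (D \land B)) \lor A)) \lor A): β-rule — branch into (\lnot B \to ((A \lor (D \land B)) \lor A))  //  A.
  branch 1 (add (\lnot B \to ((A \lor (D \land B)) \lor A))):
    ((A \leftrightarrow (\lnot D \to A)) \to A): β-rule — branch into \lnot (A \leftrightarrow (\lnot D \to A))  //  A.
      branch 1.1 (add \lnot (A \leftrightarrow (\lnot D \to A))):
        (\lnot B \to ((A \lor (D \land B)) \lor A)): β-rule — branch into \lnot \lnot B  //  ((A \lor (D \land B)) \lor A).
          branch 1.1.1 (add \lnot \lnot B):
            \lnot (A \leftrightarrow (\lnot D \to A)): β-rule — branch into A, \lnot (\lnot D \to A)  //  \lnot A, (\lnot D \to A).
              branch 1.1.1.1 (add A, \lnot (\lnot D \to A)):
                \lnot (\lnot D \to A): α-rule — add \lnot D, \lnot A.
                × closes — contains both A and \lnot A.
              branch 1.1.1.2 (add \lnot A, (\lnot D \to A)):
                (\lnot D \to A): β-rule — branch into \lnot \lnot D  //  A.
                  branch 1.1.1.2.1 (add \lnot \lnot D):
                    ○ open, literals {A=F, B=T, D=T}.
                  branch 1.1.1.2.2 (add A):
                    × closes — contains both A and \lnot A.
          branch 1.1.2 (add ((A \lor (D \land B)) \lor A)):
            \lnot (A \leftrightarrow (\lnot D \to A)): β-rule — branch into A, \lnot (\lnot D \to A)  //  \lnot A, (\lnot D \to A).
              branch 1.1.2.1 (add A, \lnot (\lnot D \to A)):
                \lnot (\lnot D \to A): α-rule — add \lnot D, \lnot A.
                × closes — contains both A and \lnot A.
              branch 1.1.2.2 (add \lnot A, (\lnot D \to A)):
                ((A \lor (D \land B)) \lor A): β-rule — branch into (A \lor (D \land B))  //  A.
                  branch 1.1.2.2.1 (add (A \lor (D \land B))):
                    (\lnot D \to A): β-rule — branch into \lnot \lnot D  //  A.
                      branch 1.1.2.2.1.1 (add \lnot \lnot D):
                        (A \lor (D \land B)): β-rule — branch into A  //  (D \land B).
                          branch 1.1.2.2.1.1.1 (add A):
                            × closes — contains both A and \lnot A.
                          branch 1.1.2.2.1.1.2 (add (D \land B)):
                            (D \land B): α-rule — add D, B.
                            ○ open, literals {A=F, B=T, D=T}.
                      branch 1.1.2.2.1.2 (add A):
                        × closes — contains both A and \lnot A.
                  branch 1.1.2.2.2 (add A):
                    × closes — contains both A and \lnot A.
      branch 1.2 (add A):
        (\lnot B \to ((A \lor (D \land B)) \lor A)): β-rule — branch into \lnot \lnot B  //  ((A \lor (D \land B)) \lor A).
          branch 1.2.1 (add \lnot \lnot B):
            ○ open, literals {A=T, B=T}.
          branch 1.2.2 (add ((A \lor (D \land B)) \lor A)):
            ((A \lor (D \land B)) \lor A): β-rule — branch into (A \lor (D \land B))  //  A.
              branch 1.2.2.1 (add (A \lor (D \land B))):
                (A \lor (D \land B)): β-rule — branch into A  //  (D \land B).
                  branch 1.2.2.1.1 (add A):
                    ○ open, literals {A=T}.
                  branch 1.2.2.1.2 (add (D \land B)):
                    (D \land B): α-rule — add D, B.
                    ○ open, literals {A=T, B=T, D=T}.
              branch 1.2.2.2 (add A):
                ○ open, literals {A=T}.
  branch 2 (add A):
    ((A \leftrightarrow (\lnot D \to A)) \to A): β-rule — branch into \lnot (A \leftrightarrow (\lnot D \to A))  //  A.
      branch 2.1 (add \lnot (A \leftrightarrow (\lnot D \to A))):
        \lnot (A \leftrightarrow (\lnot D \to A)): β-rule — branch into A, \lnot (\lnot D \to A)  //  \lnot A, (\lnot D \to A).
          branch 2.1.1 (add A, \lnot (\lnot D \to A)):
            \lnot (\lnot D \to A): α-rule — add \lnot D, \lnot A.
            × closes — contains both A and \lnot A.
          branch 2.1.2 (add \lnot A, (\lnot D \to A)):
            × closes — contains both A and \lnot A.
      branch 2.2 (add A):
        ○ open, literals {A=T}.
8 branches closed, 7 open.
Each open branch fixes some atoms; the unmentioned ones are free. Counting distinct full assignments: branch {A=F, B=T, D=T} (C) contributes 2 new; branch {A=F, B=T, D=T} (C) contributes 0 new; branch {A=T, B=T} (C, D) contributes 4 new; branch {A=T} (B, C, D) contributes 4 new; branch {A=T, B=T, D=T} (C) contributes 0 new; branch {A=T} (B, C, D) contributes 0 new; branch {A=T} (B, C, D) contributes 0 new. Total: 10.

10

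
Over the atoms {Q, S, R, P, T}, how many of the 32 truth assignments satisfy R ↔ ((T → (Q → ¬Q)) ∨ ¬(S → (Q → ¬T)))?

16

Initial set: {(R ↔ ((T → (Q → ¬Q)) ∨ ¬(S → (Q → ¬T))))}.
(R ↔ ((T → (Q → ¬Q)) ∨ ¬(S → (Q → ¬T)))): β-rule — branch into R, ((T → (Q → ¬Q)) ∨ ¬(S → (Q → ¬T)))  //  ¬R, ¬((T → (Q → ¬Q)) ∨ ¬(S → (Q → ¬T))).
  branch 1 (add R, ((T → (Q → ¬Q)) ∨ ¬(S → (Q → ¬T)))):
    ((T → (Q → ¬Q)) ∨ ¬(S → (Q → ¬T))): β-rule — branch into (T → (Q → ¬Q))  //  ¬(S → (Q → ¬T)).
      branch 1.1 (add (T → (Q → ¬Q))):
        (T → (Q → ¬Q)): β-rule — branch into ¬T  //  (Q → ¬Q).
          branch 1.1.1 (add ¬T):
            ○ open, literals {R=true, T=false}.
          branch 1.1.2 (add (Q → ¬Q)):
            (Q → ¬Q): β-rule — branch into ¬Q  //  ¬Q.
              branch 1.1.2.1 (add ¬Q):
                ○ open, literals {Q=false, R=true}.
              branch 1.1.2.2 (add ¬Q):
                ○ open, literals {Q=false, R=true}.
      branch 1.2 (add ¬(S → (Q → ¬T))):
        ¬(S → (Q → ¬T)): α-rule — add S, ¬(Q → ¬T).
        ¬(Q → ¬T): α-rule — add Q, ¬¬T.
        ○ open, literals {Q=true, R=true, S=true, T=true}.
  branch 2 (add ¬R, ¬((T → (Q → ¬Q)) ∨ ¬(S → (Q → ¬T)))):
    ¬((T → (Q → ¬Q)) ∨ ¬(S → (Q → ¬T))): α-rule — add ¬(T → (Q → ¬Q)), ¬¬(S → (Q → ¬T)).
    ¬(T → (Q → ¬Q)): α-rule — add T, ¬(Q → ¬Q).
    ¬(Q → ¬Q): α-rule — add Q, ¬¬Q.
    ¬¬(S → (Q → ¬T)): β-rule — branch into ¬S  //  (Q → ¬T).
      branch 2.1 (add ¬S):
        ○ open, literals {Q=true, R=false, S=false, T=true}.
      branch 2.2 (add (Q → ¬T)):
        (Q → ¬T): β-rule — branch into ¬Q  //  ¬T.
          branch 2.2.1 (add ¬Q):
            × closes — contains both Q and ¬Q.
          branch 2.2.2 (add ¬T):
            × closes — contains both T and ¬T.
2 branches closed, 5 open.
Each open branch fixes some atoms; the unmentioned ones are free. Counting distinct full assignments: branch {R=true, T=false} (Q, S, P) contributes 8 new; branch {Q=false, R=true} (S, P, T) contributes 4 new; branch {Q=false, R=true} (S, P, T) contributes 0 new; branch {Q=true, R=true, S=true, T=true} (P) contributes 2 new; branch {Q=true, R=false, S=false, T=true} (P) contributes 2 new. Total: 16.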